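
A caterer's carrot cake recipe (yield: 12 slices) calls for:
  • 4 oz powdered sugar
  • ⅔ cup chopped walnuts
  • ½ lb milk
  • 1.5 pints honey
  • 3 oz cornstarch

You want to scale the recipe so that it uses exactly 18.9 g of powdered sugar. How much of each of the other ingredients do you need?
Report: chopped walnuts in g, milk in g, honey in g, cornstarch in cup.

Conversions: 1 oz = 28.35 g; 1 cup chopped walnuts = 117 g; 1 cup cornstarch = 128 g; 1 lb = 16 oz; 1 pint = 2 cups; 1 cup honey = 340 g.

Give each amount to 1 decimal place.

chopped walnuts: 13.0 g; milk: 37.8 g; honey: 170.0 g; cornstarch: 0.1 cup

The original recipe has 113.4 g of powdered sugar, so the scaling factor is 18.9 ÷ 113.4 = 1/6.
chopped walnuts: 2/3 cup × 1/6 × 117 g/cup = 13.0 g
milk: 0.5 lb × 1/6 × 16 oz/lb × 28.35 g/oz = 37.8 g
honey: 1.5 pint × 1/6 × 2 cup/pint × 340 g/cup = 170.0 g
cornstarch: 3 oz × 1/6 × 28.35 g/oz ÷ 128 g/cup ≈ 0.1 cup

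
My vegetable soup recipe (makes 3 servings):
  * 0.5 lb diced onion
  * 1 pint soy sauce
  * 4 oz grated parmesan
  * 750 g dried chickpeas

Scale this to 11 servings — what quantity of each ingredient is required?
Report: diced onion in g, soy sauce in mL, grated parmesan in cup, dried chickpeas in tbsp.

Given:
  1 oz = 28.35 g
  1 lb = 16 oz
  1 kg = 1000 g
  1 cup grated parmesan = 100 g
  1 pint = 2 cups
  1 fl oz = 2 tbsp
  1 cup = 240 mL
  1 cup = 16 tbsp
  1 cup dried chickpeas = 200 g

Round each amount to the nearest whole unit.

Scaling factor: 11/3.
diced onion: 0.5 lb × 11/3 × 16 oz/lb × 28.35 g/oz ≈ 832 g
soy sauce: 1 pint × 11/3 × 2 cup/pint × 240 mL/cup = 1760 mL
grated parmesan: 4 oz × 11/3 × 28.35 g/oz ÷ 100 g/cup ≈ 4 cup
dried chickpeas: 750 g × 11/3 ÷ 200 g/cup × 16 tbsp/cup = 220 tbsp

diced onion: 832 g; soy sauce: 1760 mL; grated parmesan: 4 cup; dried chickpeas: 220 tbsp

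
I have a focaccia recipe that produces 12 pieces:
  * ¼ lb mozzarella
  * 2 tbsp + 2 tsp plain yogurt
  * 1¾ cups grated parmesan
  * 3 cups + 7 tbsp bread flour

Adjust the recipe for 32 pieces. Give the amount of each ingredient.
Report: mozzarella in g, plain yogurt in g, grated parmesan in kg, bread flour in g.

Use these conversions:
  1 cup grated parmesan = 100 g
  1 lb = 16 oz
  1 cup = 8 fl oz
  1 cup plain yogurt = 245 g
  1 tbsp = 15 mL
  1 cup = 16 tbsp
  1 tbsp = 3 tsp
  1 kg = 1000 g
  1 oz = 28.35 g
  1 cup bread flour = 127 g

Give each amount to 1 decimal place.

mozzarella: 302.4 g; plain yogurt: 108.9 g; grated parmesan: 0.5 kg; bread flour: 1164.2 g

Scaling factor: 32/12 = 8/3.
mozzarella: 0.25 lb × 8/3 × 16 oz/lb × 28.35 g/oz = 302.4 g
plain yogurt: (2 tbsp + 2 tsp = 8/3 tbsp) × 8/3 ÷ 16 tbsp/cup × 245 g/cup ≈ 108.9 g
grated parmesan: 1.75 cup × 8/3 × 100 g/cup ÷ 1000 g/kg ≈ 0.5 kg
bread flour: (3 cup + 7 tbsp = 3.4375 cup) × 8/3 × 127 g/cup ≈ 1164.2 g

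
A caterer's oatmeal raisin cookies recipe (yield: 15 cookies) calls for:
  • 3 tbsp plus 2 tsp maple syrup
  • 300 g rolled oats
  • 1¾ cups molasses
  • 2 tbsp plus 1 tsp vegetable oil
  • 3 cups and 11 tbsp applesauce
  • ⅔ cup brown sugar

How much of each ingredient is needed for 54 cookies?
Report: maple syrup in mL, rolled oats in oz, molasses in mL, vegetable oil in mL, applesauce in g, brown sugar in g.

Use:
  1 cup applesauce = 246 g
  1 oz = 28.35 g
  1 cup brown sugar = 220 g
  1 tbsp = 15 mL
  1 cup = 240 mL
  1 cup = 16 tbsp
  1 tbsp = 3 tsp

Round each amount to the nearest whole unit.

Scaling factor: 54/15 = 18/5 = 3.6.
maple syrup: (3 tbsp + 2 tsp = 11/3 tbsp) × 18/5 × 15 mL/tbsp = 198 mL
rolled oats: 300 g × 18/5 ÷ 28.35 g/oz ≈ 38 oz
molasses: 1.75 cup × 18/5 × 240 mL/cup = 1512 mL
vegetable oil: (2 tbsp + 1 tsp = 7/3 tbsp) × 18/5 × 15 mL/tbsp = 126 mL
applesauce: (3 cup + 11 tbsp = 3.6875 cup) × 18/5 × 246 g/cup ≈ 3266 g
brown sugar: 2/3 cup × 18/5 × 220 g/cup = 528 g

maple syrup: 198 mL; rolled oats: 38 oz; molasses: 1512 mL; vegetable oil: 126 mL; applesauce: 3266 g; brown sugar: 528 g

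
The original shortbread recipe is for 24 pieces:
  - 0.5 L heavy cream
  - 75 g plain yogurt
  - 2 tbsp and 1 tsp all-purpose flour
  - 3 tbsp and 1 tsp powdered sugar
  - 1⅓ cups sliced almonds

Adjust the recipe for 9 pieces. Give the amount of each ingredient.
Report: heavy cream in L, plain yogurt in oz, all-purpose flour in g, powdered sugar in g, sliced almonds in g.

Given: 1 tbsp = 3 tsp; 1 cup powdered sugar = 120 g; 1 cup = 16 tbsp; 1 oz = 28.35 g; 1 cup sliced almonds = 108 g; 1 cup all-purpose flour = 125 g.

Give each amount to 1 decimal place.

Scaling factor: 9/24 = 3/8 = 0.375.
heavy cream: 0.5 L × 3/8 ≈ 0.2 L
plain yogurt: 75 g × 3/8 ÷ 28.35 g/oz ≈ 1.0 oz
all-purpose flour: (2 tbsp + 1 tsp = 7/3 tbsp) × 3/8 ÷ 16 tbsp/cup × 125 g/cup ≈ 6.8 g
powdered sugar: (3 tbsp + 1 tsp = 10/3 tbsp) × 3/8 ÷ 16 tbsp/cup × 120 g/cup ≈ 9.4 g
sliced almonds: 4/3 cup × 3/8 × 108 g/cup = 54.0 g

heavy cream: 0.2 L; plain yogurt: 1.0 oz; all-purpose flour: 6.8 g; powdered sugar: 9.4 g; sliced almonds: 54.0 g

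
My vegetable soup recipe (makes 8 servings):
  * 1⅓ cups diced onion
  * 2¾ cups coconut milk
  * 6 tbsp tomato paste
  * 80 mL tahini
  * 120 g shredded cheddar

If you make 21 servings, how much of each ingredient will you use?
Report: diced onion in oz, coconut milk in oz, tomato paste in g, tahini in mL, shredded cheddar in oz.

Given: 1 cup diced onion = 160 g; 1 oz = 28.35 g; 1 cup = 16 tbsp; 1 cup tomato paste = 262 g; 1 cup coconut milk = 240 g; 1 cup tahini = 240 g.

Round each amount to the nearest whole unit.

Scaling factor: 21/8 = 2.625.
diced onion: 4/3 cup × 21/8 × 160 g/cup ÷ 28.35 g/oz ≈ 20 oz
coconut milk: 2.75 cup × 21/8 × 240 g/cup ÷ 28.35 g/oz ≈ 61 oz
tomato paste: 6 tbsp × 21/8 ÷ 16 tbsp/cup × 262 g/cup ≈ 258 g
tahini: 80 mL × 21/8 = 210 mL
shredded cheddar: 120 g × 21/8 ÷ 28.35 g/oz ≈ 11 oz

diced onion: 20 oz; coconut milk: 61 oz; tomato paste: 258 g; tahini: 210 mL; shredded cheddar: 11 oz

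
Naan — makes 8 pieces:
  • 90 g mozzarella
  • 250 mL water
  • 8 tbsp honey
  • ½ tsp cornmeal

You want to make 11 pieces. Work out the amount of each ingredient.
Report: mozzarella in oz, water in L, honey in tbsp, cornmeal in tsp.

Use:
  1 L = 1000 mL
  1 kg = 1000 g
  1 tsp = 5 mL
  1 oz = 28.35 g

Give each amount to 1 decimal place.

mozzarella: 4.4 oz; water: 0.3 L; honey: 11.0 tbsp; cornmeal: 0.7 tsp

Scaling factor: 11/8 = 1.375.
mozzarella: 90 g × 11/8 ÷ 28.35 g/oz ≈ 4.4 oz
water: 250 mL × 11/8 ÷ 1000 mL/L ≈ 0.3 L
honey: 8 tbsp × 11/8 = 11.0 tbsp
cornmeal: 0.5 tsp × 11/8 ≈ 0.7 tsp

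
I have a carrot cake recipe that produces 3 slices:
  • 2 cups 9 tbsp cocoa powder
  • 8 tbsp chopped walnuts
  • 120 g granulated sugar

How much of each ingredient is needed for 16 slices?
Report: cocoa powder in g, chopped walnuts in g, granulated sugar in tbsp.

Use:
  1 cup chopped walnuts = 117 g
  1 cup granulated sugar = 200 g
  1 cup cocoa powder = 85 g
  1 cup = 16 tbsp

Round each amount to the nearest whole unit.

cocoa powder: 1162 g; chopped walnuts: 312 g; granulated sugar: 51 tbsp

Scaling factor: 16/3.
cocoa powder: (2 cup + 9 tbsp = 2.5625 cup) × 16/3 × 85 g/cup ≈ 1162 g
chopped walnuts: 8 tbsp × 16/3 ÷ 16 tbsp/cup × 117 g/cup = 312 g
granulated sugar: 120 g × 16/3 ÷ 200 g/cup × 16 tbsp/cup ≈ 51 tbsp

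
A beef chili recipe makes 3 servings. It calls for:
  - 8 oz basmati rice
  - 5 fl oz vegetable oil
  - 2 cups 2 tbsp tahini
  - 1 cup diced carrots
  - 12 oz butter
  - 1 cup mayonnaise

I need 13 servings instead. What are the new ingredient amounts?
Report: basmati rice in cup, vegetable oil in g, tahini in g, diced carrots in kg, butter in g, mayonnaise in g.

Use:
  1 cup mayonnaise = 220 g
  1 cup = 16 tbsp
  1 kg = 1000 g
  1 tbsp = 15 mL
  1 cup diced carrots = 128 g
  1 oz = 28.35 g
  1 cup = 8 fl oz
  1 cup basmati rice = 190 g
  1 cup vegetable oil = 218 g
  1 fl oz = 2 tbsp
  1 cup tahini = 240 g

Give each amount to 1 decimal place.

Scaling factor: 13/3.
basmati rice: 8 oz × 13/3 × 28.35 g/oz ÷ 190 g/cup ≈ 5.2 cup
vegetable oil: 5 fl oz × 13/3 ÷ 8 fl oz/cup × 218 g/cup ≈ 590.4 g
tahini: (2 cup + 2 tbsp = 2.125 cup) × 13/3 × 240 g/cup = 2210.0 g
diced carrots: 1 cup × 13/3 × 128 g/cup ÷ 1000 g/kg ≈ 0.6 kg
butter: 12 oz × 13/3 × 28.35 g/oz = 1474.2 g
mayonnaise: 1 cup × 13/3 × 220 g/cup ≈ 953.3 g

basmati rice: 5.2 cup; vegetable oil: 590.4 g; tahini: 2210.0 g; diced carrots: 0.6 kg; butter: 1474.2 g; mayonnaise: 953.3 g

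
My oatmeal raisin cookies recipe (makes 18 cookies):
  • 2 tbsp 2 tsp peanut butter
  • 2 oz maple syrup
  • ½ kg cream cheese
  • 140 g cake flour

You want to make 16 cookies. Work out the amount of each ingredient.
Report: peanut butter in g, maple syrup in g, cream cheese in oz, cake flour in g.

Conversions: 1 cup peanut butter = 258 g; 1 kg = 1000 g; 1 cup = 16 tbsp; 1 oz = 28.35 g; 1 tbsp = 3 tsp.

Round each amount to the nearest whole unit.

Scaling factor: 16/18 = 8/9.
peanut butter: (2 tbsp + 2 tsp = 8/3 tbsp) × 8/9 ÷ 16 tbsp/cup × 258 g/cup ≈ 38 g
maple syrup: 2 oz × 8/9 × 28.35 g/oz ≈ 50 g
cream cheese: 0.5 kg × 8/9 × 1000 g/kg ÷ 28.35 g/oz ≈ 16 oz
cake flour: 140 g × 8/9 ≈ 124 g

peanut butter: 38 g; maple syrup: 50 g; cream cheese: 16 oz; cake flour: 124 g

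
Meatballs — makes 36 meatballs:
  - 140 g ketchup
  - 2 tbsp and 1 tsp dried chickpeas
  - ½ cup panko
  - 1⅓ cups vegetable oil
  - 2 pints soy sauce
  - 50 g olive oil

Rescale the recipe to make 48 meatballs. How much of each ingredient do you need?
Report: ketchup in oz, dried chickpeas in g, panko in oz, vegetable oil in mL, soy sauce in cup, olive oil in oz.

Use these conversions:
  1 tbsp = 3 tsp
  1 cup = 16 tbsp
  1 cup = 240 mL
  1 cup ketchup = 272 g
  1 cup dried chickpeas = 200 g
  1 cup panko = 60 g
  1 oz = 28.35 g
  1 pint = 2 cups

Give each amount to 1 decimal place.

ketchup: 6.6 oz; dried chickpeas: 38.9 g; panko: 1.4 oz; vegetable oil: 426.7 mL; soy sauce: 5.3 cup; olive oil: 2.4 oz

Scaling factor: 48/36 = 4/3.
ketchup: 140 g × 4/3 ÷ 28.35 g/oz ≈ 6.6 oz
dried chickpeas: (2 tbsp + 1 tsp = 7/3 tbsp) × 4/3 ÷ 16 tbsp/cup × 200 g/cup ≈ 38.9 g
panko: 0.5 cup × 4/3 × 60 g/cup ÷ 28.35 g/oz ≈ 1.4 oz
vegetable oil: 4/3 cup × 4/3 × 240 mL/cup ≈ 426.7 mL
soy sauce: 2 pint × 4/3 × 2 cup/pint ≈ 5.3 cup
olive oil: 50 g × 4/3 ÷ 28.35 g/oz ≈ 2.4 oz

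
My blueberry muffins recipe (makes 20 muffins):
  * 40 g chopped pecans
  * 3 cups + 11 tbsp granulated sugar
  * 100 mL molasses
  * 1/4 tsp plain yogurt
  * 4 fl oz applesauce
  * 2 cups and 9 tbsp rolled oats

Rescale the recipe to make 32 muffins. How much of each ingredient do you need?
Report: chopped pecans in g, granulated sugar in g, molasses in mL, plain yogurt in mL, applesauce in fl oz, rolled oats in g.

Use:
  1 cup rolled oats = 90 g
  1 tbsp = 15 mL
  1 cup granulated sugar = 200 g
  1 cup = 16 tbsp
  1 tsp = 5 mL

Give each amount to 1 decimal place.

chopped pecans: 64.0 g; granulated sugar: 1180.0 g; molasses: 160.0 mL; plain yogurt: 2.0 mL; applesauce: 6.4 fl oz; rolled oats: 369.0 g

Scaling factor: 32/20 = 8/5 = 1.6.
chopped pecans: 40 g × 8/5 = 64.0 g
granulated sugar: (3 cup + 11 tbsp = 3.6875 cup) × 8/5 × 200 g/cup = 1180.0 g
molasses: 100 mL × 8/5 = 160.0 mL
plain yogurt: 0.25 tsp × 8/5 × 5 mL/tsp = 2.0 mL
applesauce: 4 fl oz × 8/5 = 6.4 fl oz
rolled oats: (2 cup + 9 tbsp = 2.5625 cup) × 8/5 × 90 g/cup = 369.0 g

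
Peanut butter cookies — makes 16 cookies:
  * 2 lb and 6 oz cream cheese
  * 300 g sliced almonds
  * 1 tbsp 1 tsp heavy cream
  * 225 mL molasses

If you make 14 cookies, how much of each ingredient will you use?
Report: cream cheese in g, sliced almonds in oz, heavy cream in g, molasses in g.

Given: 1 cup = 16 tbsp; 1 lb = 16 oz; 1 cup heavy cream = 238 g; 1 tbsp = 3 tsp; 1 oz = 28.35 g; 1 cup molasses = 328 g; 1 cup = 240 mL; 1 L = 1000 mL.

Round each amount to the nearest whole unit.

Scaling factor: 14/16 = 7/8 = 0.875.
cream cheese: (2 lb + 6 oz = 2.375 lb) × 7/8 × 16 oz/lb × 28.35 g/oz ≈ 943 g
sliced almonds: 300 g × 7/8 ÷ 28.35 g/oz ≈ 9 oz
heavy cream: (1 tbsp + 1 tsp = 4/3 tbsp) × 7/8 ÷ 16 tbsp/cup × 238 g/cup ≈ 17 g
molasses: 225 mL × 7/8 ÷ 240 mL/cup × 328 g/cup ≈ 269 g

cream cheese: 943 g; sliced almonds: 9 oz; heavy cream: 17 g; molasses: 269 g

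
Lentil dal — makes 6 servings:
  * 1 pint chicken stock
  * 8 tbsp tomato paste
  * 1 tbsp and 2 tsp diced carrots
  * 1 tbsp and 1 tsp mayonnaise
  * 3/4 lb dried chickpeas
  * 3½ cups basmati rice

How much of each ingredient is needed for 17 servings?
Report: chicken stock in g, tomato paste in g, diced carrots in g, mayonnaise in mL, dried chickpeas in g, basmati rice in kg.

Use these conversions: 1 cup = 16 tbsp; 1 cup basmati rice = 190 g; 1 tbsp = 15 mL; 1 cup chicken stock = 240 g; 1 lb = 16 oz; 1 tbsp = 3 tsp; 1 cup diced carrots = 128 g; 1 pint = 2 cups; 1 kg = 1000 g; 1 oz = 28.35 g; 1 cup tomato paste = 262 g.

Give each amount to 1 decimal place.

Scaling factor: 17/6.
chicken stock: 1 pint × 17/6 × 2 cup/pint × 240 g/cup = 1360.0 g
tomato paste: 8 tbsp × 17/6 ÷ 16 tbsp/cup × 262 g/cup ≈ 371.2 g
diced carrots: (1 tbsp + 2 tsp = 5/3 tbsp) × 17/6 ÷ 16 tbsp/cup × 128 g/cup ≈ 37.8 g
mayonnaise: (1 tbsp + 1 tsp = 4/3 tbsp) × 17/6 × 15 mL/tbsp ≈ 56.7 mL
dried chickpeas: 0.75 lb × 17/6 × 16 oz/lb × 28.35 g/oz = 963.9 g
basmati rice: 3.5 cup × 17/6 × 190 g/cup ÷ 1000 g/kg ≈ 1.9 kg

chicken stock: 1360.0 g; tomato paste: 371.2 g; diced carrots: 37.8 g; mayonnaise: 56.7 mL; dried chickpeas: 963.9 g; basmati rice: 1.9 kg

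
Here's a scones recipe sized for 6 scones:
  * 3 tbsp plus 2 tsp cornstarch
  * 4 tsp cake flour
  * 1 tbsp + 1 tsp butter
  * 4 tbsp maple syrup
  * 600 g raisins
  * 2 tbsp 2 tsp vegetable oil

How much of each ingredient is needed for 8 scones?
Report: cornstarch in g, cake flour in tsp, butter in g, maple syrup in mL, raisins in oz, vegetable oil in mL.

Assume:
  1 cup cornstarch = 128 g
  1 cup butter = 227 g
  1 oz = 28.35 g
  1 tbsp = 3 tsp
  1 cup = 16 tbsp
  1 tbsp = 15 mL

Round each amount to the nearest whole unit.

cornstarch: 39 g; cake flour: 5 tsp; butter: 25 g; maple syrup: 80 mL; raisins: 28 oz; vegetable oil: 53 mL

Scaling factor: 8/6 = 4/3.
cornstarch: (3 tbsp + 2 tsp = 11/3 tbsp) × 4/3 ÷ 16 tbsp/cup × 128 g/cup ≈ 39 g
cake flour: 4 tsp × 4/3 ≈ 5 tsp
butter: (1 tbsp + 1 tsp = 4/3 tbsp) × 4/3 ÷ 16 tbsp/cup × 227 g/cup ≈ 25 g
maple syrup: 4 tbsp × 4/3 × 15 mL/tbsp = 80 mL
raisins: 600 g × 4/3 ÷ 28.35 g/oz ≈ 28 oz
vegetable oil: (2 tbsp + 2 tsp = 8/3 tbsp) × 4/3 × 15 mL/tbsp ≈ 53 mL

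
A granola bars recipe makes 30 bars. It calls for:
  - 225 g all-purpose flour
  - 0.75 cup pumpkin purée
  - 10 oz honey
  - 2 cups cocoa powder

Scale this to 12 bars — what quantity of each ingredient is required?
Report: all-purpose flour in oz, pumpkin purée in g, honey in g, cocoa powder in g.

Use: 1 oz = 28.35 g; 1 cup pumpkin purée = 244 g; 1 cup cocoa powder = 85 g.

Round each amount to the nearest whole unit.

Scaling factor: 12/30 = 2/5 = 0.4.
all-purpose flour: 225 g × 2/5 ÷ 28.35 g/oz ≈ 3 oz
pumpkin purée: 0.75 cup × 2/5 × 244 g/cup ≈ 73 g
honey: 10 oz × 2/5 × 28.35 g/oz ≈ 113 g
cocoa powder: 2 cup × 2/5 × 85 g/cup = 68 g

all-purpose flour: 3 oz; pumpkin purée: 73 g; honey: 113 g; cocoa powder: 68 g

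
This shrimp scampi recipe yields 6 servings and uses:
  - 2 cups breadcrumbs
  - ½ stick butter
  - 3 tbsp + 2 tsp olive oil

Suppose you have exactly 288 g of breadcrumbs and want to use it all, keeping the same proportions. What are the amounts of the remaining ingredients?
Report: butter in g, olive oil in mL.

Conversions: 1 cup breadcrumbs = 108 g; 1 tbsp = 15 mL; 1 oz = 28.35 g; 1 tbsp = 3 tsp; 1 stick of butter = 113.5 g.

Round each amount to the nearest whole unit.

butter: 76 g; olive oil: 73 mL

The original recipe has 216 g of breadcrumbs, so the scaling factor is 288 ÷ 216 = 4/3.
butter: 0.5 stick × 4/3 × 113.5 g/stick ≈ 76 g
olive oil: (3 tbsp + 2 tsp = 11/3 tbsp) × 4/3 × 15 mL/tbsp ≈ 73 mL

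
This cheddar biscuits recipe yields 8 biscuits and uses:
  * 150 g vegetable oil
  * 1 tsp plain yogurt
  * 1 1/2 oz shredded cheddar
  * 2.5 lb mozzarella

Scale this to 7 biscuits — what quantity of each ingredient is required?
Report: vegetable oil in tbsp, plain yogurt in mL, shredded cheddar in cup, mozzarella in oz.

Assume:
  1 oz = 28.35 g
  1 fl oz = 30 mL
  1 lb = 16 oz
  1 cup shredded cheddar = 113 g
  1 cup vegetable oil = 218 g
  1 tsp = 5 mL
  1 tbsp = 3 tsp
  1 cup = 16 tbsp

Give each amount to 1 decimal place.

Scaling factor: 7/8 = 0.875.
vegetable oil: 150 g × 7/8 ÷ 218 g/cup × 16 tbsp/cup ≈ 9.6 tbsp
plain yogurt: 1 tsp × 7/8 × 5 mL/tsp ≈ 4.4 mL
shredded cheddar: 1.5 oz × 7/8 × 28.35 g/oz ÷ 113 g/cup ≈ 0.3 cup
mozzarella: 2.5 lb × 7/8 × 16 oz/lb = 35.0 oz

vegetable oil: 9.6 tbsp; plain yogurt: 4.4 mL; shredded cheddar: 0.3 cup; mozzarella: 35.0 oz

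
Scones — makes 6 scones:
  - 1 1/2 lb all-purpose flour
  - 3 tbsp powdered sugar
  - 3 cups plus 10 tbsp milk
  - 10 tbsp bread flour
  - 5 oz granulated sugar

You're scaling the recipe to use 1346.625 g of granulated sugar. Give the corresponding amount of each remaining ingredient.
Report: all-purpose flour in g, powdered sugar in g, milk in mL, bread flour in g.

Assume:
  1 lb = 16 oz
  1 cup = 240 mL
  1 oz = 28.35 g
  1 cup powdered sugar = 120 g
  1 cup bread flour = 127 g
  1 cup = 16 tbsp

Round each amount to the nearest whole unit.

The original recipe has 141.75 g of granulated sugar, so the scaling factor is 1346.625 ÷ 141.75 = 19/2 = 9.5.
all-purpose flour: 1.5 lb × 19/2 × 16 oz/lb × 28.35 g/oz ≈ 6464 g
powdered sugar: 3 tbsp × 19/2 ÷ 16 tbsp/cup × 120 g/cup ≈ 214 g
milk: (3 cup + 10 tbsp = 3.625 cup) × 19/2 × 240 mL/cup = 8265 mL
bread flour: 10 tbsp × 19/2 ÷ 16 tbsp/cup × 127 g/cup ≈ 754 g

all-purpose flour: 6464 g; powdered sugar: 214 g; milk: 8265 mL; bread flour: 754 g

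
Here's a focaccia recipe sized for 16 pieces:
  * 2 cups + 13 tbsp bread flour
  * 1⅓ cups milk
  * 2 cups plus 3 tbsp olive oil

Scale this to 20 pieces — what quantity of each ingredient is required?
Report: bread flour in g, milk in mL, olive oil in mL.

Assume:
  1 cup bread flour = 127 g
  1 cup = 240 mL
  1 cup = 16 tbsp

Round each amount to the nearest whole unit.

bread flour: 446 g; milk: 400 mL; olive oil: 656 mL

Scaling factor: 20/16 = 5/4 = 1.25.
bread flour: (2 cup + 13 tbsp = 2.8125 cup) × 5/4 × 127 g/cup ≈ 446 g
milk: 4/3 cup × 5/4 × 240 mL/cup = 400 mL
olive oil: (2 cup + 3 tbsp = 2.1875 cup) × 5/4 × 240 mL/cup ≈ 656 mL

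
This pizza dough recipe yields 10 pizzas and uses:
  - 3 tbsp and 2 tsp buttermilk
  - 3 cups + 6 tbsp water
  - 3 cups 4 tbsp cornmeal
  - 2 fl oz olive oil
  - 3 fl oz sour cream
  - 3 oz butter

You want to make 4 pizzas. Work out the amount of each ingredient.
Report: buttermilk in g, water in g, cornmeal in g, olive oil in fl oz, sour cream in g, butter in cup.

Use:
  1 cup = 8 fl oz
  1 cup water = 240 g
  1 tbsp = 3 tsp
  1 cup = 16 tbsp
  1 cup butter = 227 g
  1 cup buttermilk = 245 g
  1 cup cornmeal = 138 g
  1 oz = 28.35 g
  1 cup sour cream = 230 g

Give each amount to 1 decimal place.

Scaling factor: 4/10 = 2/5 = 0.4.
buttermilk: (3 tbsp + 2 tsp = 11/3 tbsp) × 2/5 ÷ 16 tbsp/cup × 245 g/cup ≈ 22.5 g
water: (3 cup + 6 tbsp = 3.375 cup) × 2/5 × 240 g/cup = 324.0 g
cornmeal: (3 cup + 4 tbsp = 3.25 cup) × 2/5 × 138 g/cup = 179.4 g
olive oil: 2 fl oz × 2/5 = 0.8 fl oz
sour cream: 3 fl oz × 2/5 ÷ 8 fl oz/cup × 230 g/cup = 34.5 g
butter: 3 oz × 2/5 × 28.35 g/oz ÷ 227 g/cup ≈ 0.1 cup

buttermilk: 22.5 g; water: 324.0 g; cornmeal: 179.4 g; olive oil: 0.8 fl oz; sour cream: 34.5 g; butter: 0.1 cup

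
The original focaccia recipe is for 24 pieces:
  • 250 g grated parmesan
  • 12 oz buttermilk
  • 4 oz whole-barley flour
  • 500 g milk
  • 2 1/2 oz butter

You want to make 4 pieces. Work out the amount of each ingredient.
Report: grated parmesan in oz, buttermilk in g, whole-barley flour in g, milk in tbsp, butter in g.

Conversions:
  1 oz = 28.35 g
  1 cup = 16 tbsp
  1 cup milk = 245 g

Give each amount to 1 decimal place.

Scaling factor: 4/24 = 1/6.
grated parmesan: 250 g × 1/6 ÷ 28.35 g/oz ≈ 1.5 oz
buttermilk: 12 oz × 1/6 × 28.35 g/oz = 56.7 g
whole-barley flour: 4 oz × 1/6 × 28.35 g/oz = 18.9 g
milk: 500 g × 1/6 ÷ 245 g/cup × 16 tbsp/cup ≈ 5.4 tbsp
butter: 2.5 oz × 1/6 × 28.35 g/oz ≈ 11.8 g

grated parmesan: 1.5 oz; buttermilk: 56.7 g; whole-barley flour: 18.9 g; milk: 5.4 tbsp; butter: 11.8 g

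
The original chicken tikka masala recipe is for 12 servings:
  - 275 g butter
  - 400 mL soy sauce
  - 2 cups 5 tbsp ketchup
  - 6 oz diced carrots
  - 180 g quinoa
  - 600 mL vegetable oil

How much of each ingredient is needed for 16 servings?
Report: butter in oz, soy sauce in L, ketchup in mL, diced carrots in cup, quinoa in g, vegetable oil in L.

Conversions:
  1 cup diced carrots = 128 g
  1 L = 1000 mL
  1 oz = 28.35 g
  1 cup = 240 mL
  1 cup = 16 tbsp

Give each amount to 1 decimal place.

Scaling factor: 16/12 = 4/3.
butter: 275 g × 4/3 ÷ 28.35 g/oz ≈ 12.9 oz
soy sauce: 400 mL × 4/3 ÷ 1000 mL/L ≈ 0.5 L
ketchup: (2 cup + 5 tbsp = 2.3125 cup) × 4/3 × 240 mL/cup = 740.0 mL
diced carrots: 6 oz × 4/3 × 28.35 g/oz ÷ 128 g/cup ≈ 1.8 cup
quinoa: 180 g × 4/3 = 240.0 g
vegetable oil: 600 mL × 4/3 ÷ 1000 mL/L = 0.8 L

butter: 12.9 oz; soy sauce: 0.5 L; ketchup: 740.0 mL; diced carrots: 1.8 cup; quinoa: 240.0 g; vegetable oil: 0.8 L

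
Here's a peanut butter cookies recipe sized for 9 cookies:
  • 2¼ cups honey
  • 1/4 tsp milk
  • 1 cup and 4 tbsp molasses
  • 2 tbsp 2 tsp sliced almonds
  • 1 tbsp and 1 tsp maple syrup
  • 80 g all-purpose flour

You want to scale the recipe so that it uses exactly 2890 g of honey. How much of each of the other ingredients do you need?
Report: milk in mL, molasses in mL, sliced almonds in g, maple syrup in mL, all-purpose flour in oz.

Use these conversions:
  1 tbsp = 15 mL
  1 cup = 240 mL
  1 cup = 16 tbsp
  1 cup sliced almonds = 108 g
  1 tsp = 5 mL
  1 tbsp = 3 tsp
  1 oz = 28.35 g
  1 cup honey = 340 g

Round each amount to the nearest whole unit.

The original recipe has 765 g of honey, so the scaling factor is 2890 ÷ 765 = 34/9.
milk: 0.25 tsp × 34/9 × 5 mL/tsp ≈ 5 mL
molasses: (1 cup + 4 tbsp = 1.25 cup) × 34/9 × 240 mL/cup ≈ 1133 mL
sliced almonds: (2 tbsp + 2 tsp = 8/3 tbsp) × 34/9 ÷ 16 tbsp/cup × 108 g/cup = 68 g
maple syrup: (1 tbsp + 1 tsp = 4/3 tbsp) × 34/9 × 15 mL/tbsp ≈ 76 mL
all-purpose flour: 80 g × 34/9 ÷ 28.35 g/oz ≈ 11 oz

milk: 5 mL; molasses: 1133 mL; sliced almonds: 68 g; maple syrup: 76 mL; all-purpose flour: 11 oz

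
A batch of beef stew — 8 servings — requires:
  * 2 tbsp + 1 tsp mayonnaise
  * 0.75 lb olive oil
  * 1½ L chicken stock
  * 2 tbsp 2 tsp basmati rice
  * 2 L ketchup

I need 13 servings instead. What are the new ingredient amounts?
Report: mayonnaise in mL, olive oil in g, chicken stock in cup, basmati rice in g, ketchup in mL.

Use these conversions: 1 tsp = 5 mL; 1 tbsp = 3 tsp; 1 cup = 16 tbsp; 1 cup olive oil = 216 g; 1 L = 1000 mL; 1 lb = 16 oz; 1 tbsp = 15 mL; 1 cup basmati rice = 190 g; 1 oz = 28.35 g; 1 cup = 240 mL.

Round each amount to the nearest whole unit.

Scaling factor: 13/8 = 1.625.
mayonnaise: (2 tbsp + 1 tsp = 7/3 tbsp) × 13/8 × 15 mL/tbsp ≈ 57 mL
olive oil: 0.75 lb × 13/8 × 16 oz/lb × 28.35 g/oz ≈ 553 g
chicken stock: 1.5 L × 13/8 × 1000 mL/L ÷ 240 mL/cup ≈ 10 cup
basmati rice: (2 tbsp + 2 tsp = 8/3 tbsp) × 13/8 ÷ 16 tbsp/cup × 190 g/cup ≈ 51 g
ketchup: 2 L × 13/8 × 1000 mL/L = 3250 mL

mayonnaise: 57 mL; olive oil: 553 g; chicken stock: 10 cup; basmati rice: 51 g; ketchup: 3250 mL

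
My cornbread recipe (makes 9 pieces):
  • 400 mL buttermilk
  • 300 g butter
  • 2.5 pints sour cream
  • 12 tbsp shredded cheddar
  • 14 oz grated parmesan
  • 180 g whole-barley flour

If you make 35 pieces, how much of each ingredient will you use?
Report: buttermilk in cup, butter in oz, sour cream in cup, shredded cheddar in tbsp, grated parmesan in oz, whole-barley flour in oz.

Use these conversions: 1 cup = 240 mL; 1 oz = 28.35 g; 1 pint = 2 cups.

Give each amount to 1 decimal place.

Scaling factor: 35/9.
buttermilk: 400 mL × 35/9 ÷ 240 mL/cup ≈ 6.5 cup
butter: 300 g × 35/9 ÷ 28.35 g/oz ≈ 41.2 oz
sour cream: 2.5 pint × 35/9 × 2 cup/pint ≈ 19.4 cup
shredded cheddar: 12 tbsp × 35/9 ≈ 46.7 tbsp
grated parmesan: 14 oz × 35/9 ≈ 54.4 oz
whole-barley flour: 180 g × 35/9 ÷ 28.35 g/oz ≈ 24.7 oz

buttermilk: 6.5 cup; butter: 41.2 oz; sour cream: 19.4 cup; shredded cheddar: 46.7 tbsp; grated parmesan: 54.4 oz; whole-barley flour: 24.7 oz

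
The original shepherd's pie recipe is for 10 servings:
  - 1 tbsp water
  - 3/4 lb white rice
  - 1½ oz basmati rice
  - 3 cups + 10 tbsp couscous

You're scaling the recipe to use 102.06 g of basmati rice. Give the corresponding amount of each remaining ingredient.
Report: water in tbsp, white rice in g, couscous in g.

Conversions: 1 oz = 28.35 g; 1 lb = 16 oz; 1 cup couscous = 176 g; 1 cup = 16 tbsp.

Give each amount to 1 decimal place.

The original recipe has 42.525 g of basmati rice, so the scaling factor is 102.06 ÷ 42.525 = 12/5 = 2.4.
water: 1 tbsp × 12/5 = 2.4 tbsp
white rice: 0.75 lb × 12/5 × 16 oz/lb × 28.35 g/oz ≈ 816.5 g
couscous: (3 cup + 10 tbsp = 3.625 cup) × 12/5 × 176 g/cup = 1531.2 g

water: 2.4 tbsp; white rice: 816.5 g; couscous: 1531.2 g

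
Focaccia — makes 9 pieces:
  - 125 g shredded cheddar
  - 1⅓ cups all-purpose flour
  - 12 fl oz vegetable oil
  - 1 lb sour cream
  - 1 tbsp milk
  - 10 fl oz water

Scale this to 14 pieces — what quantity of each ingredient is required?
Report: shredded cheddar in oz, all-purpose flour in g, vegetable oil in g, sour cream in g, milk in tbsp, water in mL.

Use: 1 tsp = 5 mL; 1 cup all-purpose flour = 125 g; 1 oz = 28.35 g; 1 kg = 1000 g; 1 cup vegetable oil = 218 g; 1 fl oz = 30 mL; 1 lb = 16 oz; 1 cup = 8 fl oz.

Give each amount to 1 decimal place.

Scaling factor: 14/9.
shredded cheddar: 125 g × 14/9 ÷ 28.35 g/oz ≈ 6.9 oz
all-purpose flour: 4/3 cup × 14/9 × 125 g/cup ≈ 259.3 g
vegetable oil: 12 fl oz × 14/9 ÷ 8 fl oz/cup × 218 g/cup ≈ 508.7 g
sour cream: 1 lb × 14/9 × 16 oz/lb × 28.35 g/oz = 705.6 g
milk: 1 tbsp × 14/9 ≈ 1.6 tbsp
water: 10 fl oz × 14/9 × 30 mL/fl oz ≈ 466.7 mL

shredded cheddar: 6.9 oz; all-purpose flour: 259.3 g; vegetable oil: 508.7 g; sour cream: 705.6 g; milk: 1.6 tbsp; water: 466.7 mL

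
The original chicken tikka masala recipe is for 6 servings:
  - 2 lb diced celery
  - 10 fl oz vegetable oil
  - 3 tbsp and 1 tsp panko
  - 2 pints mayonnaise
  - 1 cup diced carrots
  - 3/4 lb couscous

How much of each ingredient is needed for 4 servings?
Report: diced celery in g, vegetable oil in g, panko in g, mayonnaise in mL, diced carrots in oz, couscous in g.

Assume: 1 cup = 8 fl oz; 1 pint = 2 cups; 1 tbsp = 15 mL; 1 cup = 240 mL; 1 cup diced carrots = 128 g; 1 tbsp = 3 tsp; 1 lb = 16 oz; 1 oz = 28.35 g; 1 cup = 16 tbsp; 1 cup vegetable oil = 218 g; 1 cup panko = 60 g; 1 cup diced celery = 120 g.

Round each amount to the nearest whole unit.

Scaling factor: 4/6 = 2/3.
diced celery: 2 lb × 2/3 × 16 oz/lb × 28.35 g/oz ≈ 605 g
vegetable oil: 10 fl oz × 2/3 ÷ 8 fl oz/cup × 218 g/cup ≈ 182 g
panko: (3 tbsp + 1 tsp = 10/3 tbsp) × 2/3 ÷ 16 tbsp/cup × 60 g/cup ≈ 8 g
mayonnaise: 2 pint × 2/3 × 2 cup/pint × 240 mL/cup = 640 mL
diced carrots: 1 cup × 2/3 × 128 g/cup ÷ 28.35 g/oz ≈ 3 oz
couscous: 0.75 lb × 2/3 × 16 oz/lb × 28.35 g/oz ≈ 227 g

diced celery: 605 g; vegetable oil: 182 g; panko: 8 g; mayonnaise: 640 mL; diced carrots: 3 oz; couscous: 227 g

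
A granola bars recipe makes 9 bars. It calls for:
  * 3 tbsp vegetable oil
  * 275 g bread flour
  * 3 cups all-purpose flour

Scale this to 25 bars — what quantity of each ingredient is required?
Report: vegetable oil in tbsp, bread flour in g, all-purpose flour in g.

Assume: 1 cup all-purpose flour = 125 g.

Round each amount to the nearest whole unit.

vegetable oil: 8 tbsp; bread flour: 764 g; all-purpose flour: 1042 g

Scaling factor: 25/9.
vegetable oil: 3 tbsp × 25/9 ≈ 8 tbsp
bread flour: 275 g × 25/9 ≈ 764 g
all-purpose flour: 3 cup × 25/9 × 125 g/cup ≈ 1042 g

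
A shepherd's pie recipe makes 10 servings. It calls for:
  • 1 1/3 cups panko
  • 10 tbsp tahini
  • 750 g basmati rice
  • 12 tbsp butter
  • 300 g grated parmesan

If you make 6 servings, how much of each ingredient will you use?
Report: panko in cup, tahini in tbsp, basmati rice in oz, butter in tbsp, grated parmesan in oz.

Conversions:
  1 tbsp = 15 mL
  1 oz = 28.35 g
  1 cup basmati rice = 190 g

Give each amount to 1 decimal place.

panko: 0.8 cup; tahini: 6.0 tbsp; basmati rice: 15.9 oz; butter: 7.2 tbsp; grated parmesan: 6.3 oz

Scaling factor: 6/10 = 3/5 = 0.6.
panko: 4/3 cup × 3/5 = 0.8 cup
tahini: 10 tbsp × 3/5 = 6.0 tbsp
basmati rice: 750 g × 3/5 ÷ 28.35 g/oz ≈ 15.9 oz
butter: 12 tbsp × 3/5 = 7.2 tbsp
grated parmesan: 300 g × 3/5 ÷ 28.35 g/oz ≈ 6.3 oz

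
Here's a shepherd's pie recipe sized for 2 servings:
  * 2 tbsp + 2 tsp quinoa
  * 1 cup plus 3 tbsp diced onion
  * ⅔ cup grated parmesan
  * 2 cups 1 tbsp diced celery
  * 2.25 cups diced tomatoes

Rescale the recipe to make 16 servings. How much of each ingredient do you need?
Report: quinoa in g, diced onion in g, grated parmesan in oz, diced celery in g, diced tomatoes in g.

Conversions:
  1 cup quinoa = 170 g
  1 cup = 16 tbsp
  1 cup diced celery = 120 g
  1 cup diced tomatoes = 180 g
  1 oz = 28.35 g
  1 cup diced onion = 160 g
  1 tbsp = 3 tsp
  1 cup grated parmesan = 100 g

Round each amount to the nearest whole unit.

quinoa: 227 g; diced onion: 1520 g; grated parmesan: 19 oz; diced celery: 1980 g; diced tomatoes: 3240 g

Scaling factor: 16/2 = 8.
quinoa: (2 tbsp + 2 tsp = 8/3 tbsp) × 8 ÷ 16 tbsp/cup × 170 g/cup ≈ 227 g
diced onion: (1 cup + 3 tbsp = 1.1875 cup) × 8 × 160 g/cup = 1520 g
grated parmesan: 2/3 cup × 8 × 100 g/cup ÷ 28.35 g/oz ≈ 19 oz
diced celery: (2 cup + 1 tbsp = 2.0625 cup) × 8 × 120 g/cup = 1980 g
diced tomatoes: 2.25 cup × 8 × 180 g/cup = 3240 g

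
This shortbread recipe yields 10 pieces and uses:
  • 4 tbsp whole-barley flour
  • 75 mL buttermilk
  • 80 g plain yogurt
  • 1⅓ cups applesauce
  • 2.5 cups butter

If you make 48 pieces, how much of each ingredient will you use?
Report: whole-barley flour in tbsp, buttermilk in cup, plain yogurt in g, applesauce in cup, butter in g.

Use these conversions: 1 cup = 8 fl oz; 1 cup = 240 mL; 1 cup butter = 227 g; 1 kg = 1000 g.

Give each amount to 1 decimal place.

whole-barley flour: 19.2 tbsp; buttermilk: 1.5 cup; plain yogurt: 384.0 g; applesauce: 6.4 cup; butter: 2724.0 g

Scaling factor: 48/10 = 24/5 = 4.8.
whole-barley flour: 4 tbsp × 24/5 = 19.2 tbsp
buttermilk: 75 mL × 24/5 ÷ 240 mL/cup = 1.5 cup
plain yogurt: 80 g × 24/5 = 384.0 g
applesauce: 4/3 cup × 24/5 = 6.4 cup
butter: 2.5 cup × 24/5 × 227 g/cup = 2724.0 g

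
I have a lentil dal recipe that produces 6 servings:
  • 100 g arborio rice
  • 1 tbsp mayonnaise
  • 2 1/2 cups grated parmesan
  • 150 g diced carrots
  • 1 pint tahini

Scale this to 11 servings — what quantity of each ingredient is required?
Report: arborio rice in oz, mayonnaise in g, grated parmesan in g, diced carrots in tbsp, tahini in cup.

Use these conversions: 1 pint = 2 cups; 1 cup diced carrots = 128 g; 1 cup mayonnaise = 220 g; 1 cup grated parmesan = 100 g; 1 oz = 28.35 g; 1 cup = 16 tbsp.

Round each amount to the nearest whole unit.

arborio rice: 6 oz; mayonnaise: 25 g; grated parmesan: 458 g; diced carrots: 34 tbsp; tahini: 4 cup

Scaling factor: 11/6.
arborio rice: 100 g × 11/6 ÷ 28.35 g/oz ≈ 6 oz
mayonnaise: 1 tbsp × 11/6 ÷ 16 tbsp/cup × 220 g/cup ≈ 25 g
grated parmesan: 2.5 cup × 11/6 × 100 g/cup ≈ 458 g
diced carrots: 150 g × 11/6 ÷ 128 g/cup × 16 tbsp/cup ≈ 34 tbsp
tahini: 1 pint × 11/6 × 2 cup/pint ≈ 4 cup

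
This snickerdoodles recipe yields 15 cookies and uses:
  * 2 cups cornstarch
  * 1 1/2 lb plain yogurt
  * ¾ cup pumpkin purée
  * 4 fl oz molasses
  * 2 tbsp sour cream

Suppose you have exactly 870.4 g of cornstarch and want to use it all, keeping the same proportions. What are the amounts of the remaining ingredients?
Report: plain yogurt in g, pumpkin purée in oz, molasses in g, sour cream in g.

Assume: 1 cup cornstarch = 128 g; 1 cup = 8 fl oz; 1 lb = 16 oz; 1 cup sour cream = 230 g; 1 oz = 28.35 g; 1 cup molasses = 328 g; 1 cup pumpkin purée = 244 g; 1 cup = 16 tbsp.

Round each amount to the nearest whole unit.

The original recipe has 256 g of cornstarch, so the scaling factor is 870.4 ÷ 256 = 17/5 = 3.4.
plain yogurt: 1.5 lb × 17/5 × 16 oz/lb × 28.35 g/oz ≈ 2313 g
pumpkin purée: 0.75 cup × 17/5 × 244 g/cup ÷ 28.35 g/oz ≈ 22 oz
molasses: 4 fl oz × 17/5 ÷ 8 fl oz/cup × 328 g/cup ≈ 558 g
sour cream: 2 tbsp × 17/5 ÷ 16 tbsp/cup × 230 g/cup ≈ 98 g

plain yogurt: 2313 g; pumpkin purée: 22 oz; molasses: 558 g; sour cream: 98 g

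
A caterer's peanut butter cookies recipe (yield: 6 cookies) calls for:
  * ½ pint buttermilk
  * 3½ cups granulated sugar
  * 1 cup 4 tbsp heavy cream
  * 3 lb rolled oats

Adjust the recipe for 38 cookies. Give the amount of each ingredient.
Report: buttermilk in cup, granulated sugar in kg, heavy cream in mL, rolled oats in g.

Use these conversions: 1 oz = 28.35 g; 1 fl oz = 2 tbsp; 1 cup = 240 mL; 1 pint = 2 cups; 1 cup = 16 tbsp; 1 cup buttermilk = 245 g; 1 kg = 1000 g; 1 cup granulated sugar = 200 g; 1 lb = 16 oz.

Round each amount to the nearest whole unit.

buttermilk: 6 cup; granulated sugar: 4 kg; heavy cream: 1900 mL; rolled oats: 8618 g

Scaling factor: 38/6 = 19/3.
buttermilk: 0.5 pint × 19/3 × 2 cup/pint ≈ 6 cup
granulated sugar: 3.5 cup × 19/3 × 200 g/cup ÷ 1000 g/kg ≈ 4 kg
heavy cream: (1 cup + 4 tbsp = 1.25 cup) × 19/3 × 240 mL/cup = 1900 mL
rolled oats: 3 lb × 19/3 × 16 oz/lb × 28.35 g/oz ≈ 8618 g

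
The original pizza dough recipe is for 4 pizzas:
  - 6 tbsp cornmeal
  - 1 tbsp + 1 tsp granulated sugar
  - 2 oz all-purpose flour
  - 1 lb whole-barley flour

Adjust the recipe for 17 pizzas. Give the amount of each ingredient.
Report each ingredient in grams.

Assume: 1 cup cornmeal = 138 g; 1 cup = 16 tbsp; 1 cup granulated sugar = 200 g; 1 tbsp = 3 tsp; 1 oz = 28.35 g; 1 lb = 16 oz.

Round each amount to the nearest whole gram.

Scaling factor: 17/4 = 4.25.
cornmeal: 6 tbsp × 17/4 ÷ 16 tbsp/cup × 138 g/cup ≈ 220 g
granulated sugar: (1 tbsp + 1 tsp = 4/3 tbsp) × 17/4 ÷ 16 tbsp/cup × 200 g/cup ≈ 71 g
all-purpose flour: 2 oz × 17/4 × 28.35 g/oz ≈ 241 g
whole-barley flour: 1 lb × 17/4 × 16 oz/lb × 28.35 g/oz ≈ 1928 g

cornmeal: 220 g; granulated sugar: 71 g; all-purpose flour: 241 g; whole-barley flour: 1928 g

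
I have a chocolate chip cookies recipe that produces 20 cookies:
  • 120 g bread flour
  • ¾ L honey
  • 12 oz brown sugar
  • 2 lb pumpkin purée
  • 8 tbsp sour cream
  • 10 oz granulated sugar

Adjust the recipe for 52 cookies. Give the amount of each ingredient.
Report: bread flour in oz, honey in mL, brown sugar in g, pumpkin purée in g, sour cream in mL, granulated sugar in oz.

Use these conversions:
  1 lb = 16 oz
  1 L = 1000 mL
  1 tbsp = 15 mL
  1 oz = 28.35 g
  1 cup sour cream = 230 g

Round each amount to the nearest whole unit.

bread flour: 11 oz; honey: 1950 mL; brown sugar: 885 g; pumpkin purée: 2359 g; sour cream: 312 mL; granulated sugar: 26 oz

Scaling factor: 52/20 = 13/5 = 2.6.
bread flour: 120 g × 13/5 ÷ 28.35 g/oz ≈ 11 oz
honey: 0.75 L × 13/5 × 1000 mL/L = 1950 mL
brown sugar: 12 oz × 13/5 × 28.35 g/oz ≈ 885 g
pumpkin purée: 2 lb × 13/5 × 16 oz/lb × 28.35 g/oz ≈ 2359 g
sour cream: 8 tbsp × 13/5 × 15 mL/tbsp = 312 mL
granulated sugar: 10 oz × 13/5 = 26 oz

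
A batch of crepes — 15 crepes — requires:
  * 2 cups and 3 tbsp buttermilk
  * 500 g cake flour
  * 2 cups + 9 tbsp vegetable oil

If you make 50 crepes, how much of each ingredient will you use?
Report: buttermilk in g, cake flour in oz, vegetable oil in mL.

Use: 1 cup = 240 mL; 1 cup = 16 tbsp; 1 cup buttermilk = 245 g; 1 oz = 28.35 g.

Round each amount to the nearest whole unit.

buttermilk: 1786 g; cake flour: 59 oz; vegetable oil: 2050 mL

Scaling factor: 50/15 = 10/3.
buttermilk: (2 cup + 3 tbsp = 2.1875 cup) × 10/3 × 245 g/cup ≈ 1786 g
cake flour: 500 g × 10/3 ÷ 28.35 g/oz ≈ 59 oz
vegetable oil: (2 cup + 9 tbsp = 2.5625 cup) × 10/3 × 240 mL/cup = 2050 mL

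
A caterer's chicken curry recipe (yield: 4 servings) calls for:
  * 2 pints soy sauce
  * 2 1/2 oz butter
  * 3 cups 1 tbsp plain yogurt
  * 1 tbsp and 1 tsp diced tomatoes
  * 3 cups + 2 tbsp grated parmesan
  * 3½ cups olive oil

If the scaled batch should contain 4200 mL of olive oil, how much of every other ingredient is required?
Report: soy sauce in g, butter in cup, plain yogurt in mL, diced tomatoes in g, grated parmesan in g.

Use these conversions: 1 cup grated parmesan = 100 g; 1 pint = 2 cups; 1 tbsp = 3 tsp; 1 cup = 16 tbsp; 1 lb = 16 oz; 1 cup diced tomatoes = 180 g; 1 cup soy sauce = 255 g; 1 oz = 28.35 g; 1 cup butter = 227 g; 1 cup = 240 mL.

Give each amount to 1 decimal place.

The original recipe has 840 mL of olive oil, so the scaling factor is 4200 ÷ 840 = 5.
soy sauce: 2 pint × 5 × 2 cup/pint × 255 g/cup = 5100.0 g
butter: 2.5 oz × 5 × 28.35 g/oz ÷ 227 g/cup ≈ 1.6 cup
plain yogurt: (3 cup + 1 tbsp = 3.0625 cup) × 5 × 240 mL/cup = 3675.0 mL
diced tomatoes: (1 tbsp + 1 tsp = 4/3 tbsp) × 5 ÷ 16 tbsp/cup × 180 g/cup = 75.0 g
grated parmesan: (3 cup + 2 tbsp = 3.125 cup) × 5 × 100 g/cup = 1562.5 g

soy sauce: 5100.0 g; butter: 1.6 cup; plain yogurt: 3675.0 mL; diced tomatoes: 75.0 g; grated parmesan: 1562.5 g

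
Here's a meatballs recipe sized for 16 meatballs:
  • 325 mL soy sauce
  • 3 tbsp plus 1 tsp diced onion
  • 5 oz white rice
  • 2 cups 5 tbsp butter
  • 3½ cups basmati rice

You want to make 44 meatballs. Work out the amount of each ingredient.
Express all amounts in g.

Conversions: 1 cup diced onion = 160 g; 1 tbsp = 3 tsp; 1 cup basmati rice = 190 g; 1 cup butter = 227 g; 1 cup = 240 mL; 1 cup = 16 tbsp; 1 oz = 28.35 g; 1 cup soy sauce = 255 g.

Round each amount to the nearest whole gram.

soy sauce: 950 g; diced onion: 92 g; white rice: 390 g; butter: 1444 g; basmati rice: 1829 g

Scaling factor: 44/16 = 11/4 = 2.75.
soy sauce: 325 mL × 11/4 ÷ 240 mL/cup × 255 g/cup ≈ 950 g
diced onion: (3 tbsp + 1 tsp = 10/3 tbsp) × 11/4 ÷ 16 tbsp/cup × 160 g/cup ≈ 92 g
white rice: 5 oz × 11/4 × 28.35 g/oz ≈ 390 g
butter: (2 cup + 5 tbsp = 2.3125 cup) × 11/4 × 227 g/cup ≈ 1444 g
basmati rice: 3.5 cup × 11/4 × 190 g/cup ≈ 1829 g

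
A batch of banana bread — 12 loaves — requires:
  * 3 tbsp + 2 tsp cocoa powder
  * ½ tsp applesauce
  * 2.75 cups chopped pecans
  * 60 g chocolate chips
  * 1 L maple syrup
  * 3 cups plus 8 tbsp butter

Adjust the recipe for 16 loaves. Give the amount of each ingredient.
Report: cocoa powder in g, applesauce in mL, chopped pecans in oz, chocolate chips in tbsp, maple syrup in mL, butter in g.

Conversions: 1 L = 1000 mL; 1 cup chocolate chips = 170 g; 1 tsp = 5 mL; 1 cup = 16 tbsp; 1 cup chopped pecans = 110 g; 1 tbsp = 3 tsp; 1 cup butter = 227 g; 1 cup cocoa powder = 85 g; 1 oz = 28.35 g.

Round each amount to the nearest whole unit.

cocoa powder: 26 g; applesauce: 3 mL; chopped pecans: 14 oz; chocolate chips: 8 tbsp; maple syrup: 1333 mL; butter: 1059 g

Scaling factor: 16/12 = 4/3.
cocoa powder: (3 tbsp + 2 tsp = 11/3 tbsp) × 4/3 ÷ 16 tbsp/cup × 85 g/cup ≈ 26 g
applesauce: 0.5 tsp × 4/3 × 5 mL/tsp ≈ 3 mL
chopped pecans: 2.75 cup × 4/3 × 110 g/cup ÷ 28.35 g/oz ≈ 14 oz
chocolate chips: 60 g × 4/3 ÷ 170 g/cup × 16 tbsp/cup ≈ 8 tbsp
maple syrup: 1 L × 4/3 × 1000 mL/L ≈ 1333 mL
butter: (3 cup + 8 tbsp = 3.5 cup) × 4/3 × 227 g/cup ≈ 1059 g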